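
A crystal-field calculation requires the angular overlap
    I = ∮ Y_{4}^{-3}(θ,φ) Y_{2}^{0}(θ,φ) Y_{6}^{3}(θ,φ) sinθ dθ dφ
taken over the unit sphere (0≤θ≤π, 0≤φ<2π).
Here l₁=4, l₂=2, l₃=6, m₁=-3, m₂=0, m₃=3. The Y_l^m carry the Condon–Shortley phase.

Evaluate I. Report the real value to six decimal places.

m-sum 0 ✓  L=12 even ✓  2≤6≤6 ✓
Π(2lᵢ+1) = 9×5×13 = 585
triangle coeff Δ(4,2,6) = 1/6435
Σ_t [0,0]: t=0:+1/2304 = 1/2304
(3j)²=5/143 [(4 2 6; 0 0 0)], sign=+1
Σ_t [0,0]: t=0:+1/20160 = 1/20160
(3j)²=12/715 [(4 2 6; -3 0 3)], sign=-1
⇒ 4πI² = 540/1573
I = (-1)√(540/1573/(4π)) = -0.16528277

-0.165283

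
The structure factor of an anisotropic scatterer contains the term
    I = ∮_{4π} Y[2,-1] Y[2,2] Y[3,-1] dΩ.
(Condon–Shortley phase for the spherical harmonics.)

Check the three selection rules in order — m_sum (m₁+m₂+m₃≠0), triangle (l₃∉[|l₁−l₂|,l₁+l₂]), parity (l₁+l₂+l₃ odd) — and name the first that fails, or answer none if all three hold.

parity

azimuthal sum: -1 + 2 − 1 = 0  ✓
0 ≤ 3 ≤ 4 (triangle on l)  ✓
L = 2 + 2 + 3 = 7 (odd)  ✗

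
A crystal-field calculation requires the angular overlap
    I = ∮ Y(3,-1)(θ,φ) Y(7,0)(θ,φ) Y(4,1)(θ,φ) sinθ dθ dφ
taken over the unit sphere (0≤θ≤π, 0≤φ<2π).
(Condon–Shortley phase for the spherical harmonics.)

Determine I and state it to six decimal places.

Rules hold: Σm=0, L=14 even, 4≤4≤10.
N = 7·15·9 = 945
Δ = 6!·0!·8!/15! = 1/45045
Racah Σ t=3..3: t=3:−1/20736 = -1/20736
⇒ 3j(3 7 4; 0 0 0)² = 35/1287, sgn -1
Racah Σ t=4..4: t=4:+1/34560 = 1/34560
⇒ 3j(3 7 4; -1 0 1)² = 7/429, sgn -1
4πI² = N·(3j₀)²·(3jₘ)² = 8575/20449
I = +1·√(0.419336/4π) = 0.18267373

0.182674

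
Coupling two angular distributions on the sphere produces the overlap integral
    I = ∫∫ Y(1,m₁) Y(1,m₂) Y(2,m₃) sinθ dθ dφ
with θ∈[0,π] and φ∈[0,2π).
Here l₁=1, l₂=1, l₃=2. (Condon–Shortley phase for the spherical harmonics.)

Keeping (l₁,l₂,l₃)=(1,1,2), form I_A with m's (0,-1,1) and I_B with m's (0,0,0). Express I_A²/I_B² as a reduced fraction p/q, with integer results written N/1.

3/4

Shared (l₁,l₂,l₃)=(1,1,2): N and (l;000)² cancel in I_A²/I_B².
A: Δ = 0!·2!·2!/5! = 1/30; Racah Σ t=0..0: t=0:+1/2 = 1/2; ⇒ 3j(1 1 2; 0 -1 1)² = 1/10, sgn -1
B: Δ = 0!·2!·2!/5! = 1/30; Racah Σ t=0..0: t=0:+1/1 = 1/1; ⇒ 3j(1 1 2; 0 0 0)² = 2/15, sgn +1
I_A²/I_B² = (1/10)/(2/15) = 3/4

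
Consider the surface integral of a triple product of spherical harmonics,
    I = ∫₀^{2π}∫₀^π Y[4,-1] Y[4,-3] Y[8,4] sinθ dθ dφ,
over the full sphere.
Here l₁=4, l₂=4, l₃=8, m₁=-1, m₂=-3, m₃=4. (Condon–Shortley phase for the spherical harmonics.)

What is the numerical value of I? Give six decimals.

0.188506

m-sum 0 ✓  L=16 even ✓  0≤8≤8 ✓
Π(2lᵢ+1) = 9×9×17 = 1377
triangle coeff Δ(4,4,8) = 1/218790
Σ_t [0,0]: t=0:+1/331776 = 1/331776
(3j)²=490/21879 [(4 4 8; 0 0 0)], sign=+1
Σ_t [0,0]: t=0:+1/3628800 = 1/3628800
(3j)²=16/1105 [(4 4 8; -1 -3 4)], sign=+1
⇒ 4πI² = 14112/31603
I = (+1)√(14112/31603/(4π)) = 0.18850601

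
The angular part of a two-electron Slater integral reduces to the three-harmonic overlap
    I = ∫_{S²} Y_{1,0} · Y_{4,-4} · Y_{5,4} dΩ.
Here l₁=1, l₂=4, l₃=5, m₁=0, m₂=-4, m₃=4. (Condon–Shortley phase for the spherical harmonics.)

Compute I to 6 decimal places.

m-sum 0 ✓  L=10 even ✓  3≤5≤5 ✓
Π(2lᵢ+1) = 3×9×11 = 297
triangle coeff Δ(1,4,5) = 1/495
Σ_t [0,0]: t=0:+1/576 = 1/576
(3j)²=5/99 [(1 4 5; 0 0 0)], sign=-1
Σ_t [0,0]: t=0:+1/40320 = 1/40320
(3j)²=1/55 [(1 4 5; 0 -4 4)], sign=-1
⇒ 4πI² = 3/11
I = (+1)√(3/11/(4π)) = 0.14731920

0.147319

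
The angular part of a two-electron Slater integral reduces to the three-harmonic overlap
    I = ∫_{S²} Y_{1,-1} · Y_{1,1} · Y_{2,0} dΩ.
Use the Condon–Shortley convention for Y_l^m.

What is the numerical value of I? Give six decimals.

Checks pass: Σm=0; 4 even; l₃=2∈[0,2].
(2·1+1)(2·1+1)(2·2+1) = 45
Δ: 0! 2! 2! / 5! → 1/30
sum: t=0:+1/1 = 1/1
3j²(1 1 2; 0 0 0) = Δ·Π!·Σ² = 2/15  (sign +1)
sum: t=0:+1/4 = 1/4
3j²(1 1 2; -1 1 0) = Δ·Π!·Σ² = 1/30  (sign +1)
combine: 4πI² = 45·2/15·1/30 = 1/5
take √, sign +1: I = 0.12615663

0.126157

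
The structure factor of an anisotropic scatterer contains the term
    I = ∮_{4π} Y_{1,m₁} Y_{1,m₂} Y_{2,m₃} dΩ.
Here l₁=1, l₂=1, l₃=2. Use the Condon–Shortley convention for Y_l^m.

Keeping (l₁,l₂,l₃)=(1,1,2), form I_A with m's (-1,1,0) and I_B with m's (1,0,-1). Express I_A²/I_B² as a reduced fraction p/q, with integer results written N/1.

1/3

l's match ⇒ only the (l;m) 3-j factors differ between A and B.
A: triangle coeff Δ(1,1,2) = 1/30; Σ_t [0,0]: t=0:+1/4 = 1/4; (3j)²=1/30 [(1 1 2; -1 1 0)], sign=+1
B: triangle coeff Δ(1,1,2) = 1/30; Σ_t [0,0]: t=0:+1/2 = 1/2; (3j)²=1/10 [(1 1 2; 1 0 -1)], sign=-1
I_A²/I_B² = (1/30)/(1/10) = 1/3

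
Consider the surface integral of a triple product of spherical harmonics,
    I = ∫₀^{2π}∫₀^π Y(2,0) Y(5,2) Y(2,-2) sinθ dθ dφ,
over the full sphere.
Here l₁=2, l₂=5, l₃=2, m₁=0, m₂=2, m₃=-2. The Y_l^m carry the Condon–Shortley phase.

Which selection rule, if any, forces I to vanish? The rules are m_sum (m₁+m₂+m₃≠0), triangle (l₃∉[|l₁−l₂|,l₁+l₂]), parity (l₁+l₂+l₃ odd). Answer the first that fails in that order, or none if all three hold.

triangle

Σmᵢ = 0  ✓
l₃∈[|l₁−l₂|,l₁+l₂]=[3,7], have l₃=2  ✗
Σlᵢ = 9 ⇒ odd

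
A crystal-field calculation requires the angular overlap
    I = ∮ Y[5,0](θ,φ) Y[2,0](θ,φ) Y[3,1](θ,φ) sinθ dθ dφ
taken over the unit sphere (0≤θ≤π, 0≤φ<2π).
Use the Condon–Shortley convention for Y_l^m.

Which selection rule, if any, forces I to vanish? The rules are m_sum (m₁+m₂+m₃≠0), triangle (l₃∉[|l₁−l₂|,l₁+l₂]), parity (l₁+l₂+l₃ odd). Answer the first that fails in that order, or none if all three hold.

Σmᵢ = 1  ✗
l₃∈[|l₁−l₂|,l₁+l₂]=[3,7], have l₃=3
Σlᵢ = 10 ⇒ even

m_sum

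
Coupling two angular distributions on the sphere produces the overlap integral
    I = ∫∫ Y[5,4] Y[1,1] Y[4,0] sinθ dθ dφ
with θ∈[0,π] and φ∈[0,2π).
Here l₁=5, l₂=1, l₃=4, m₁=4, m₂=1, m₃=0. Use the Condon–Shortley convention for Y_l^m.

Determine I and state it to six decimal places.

4 + 1 + 0 = 5 ≠ 0: azimuthal integral kills it; I = 0

0.000000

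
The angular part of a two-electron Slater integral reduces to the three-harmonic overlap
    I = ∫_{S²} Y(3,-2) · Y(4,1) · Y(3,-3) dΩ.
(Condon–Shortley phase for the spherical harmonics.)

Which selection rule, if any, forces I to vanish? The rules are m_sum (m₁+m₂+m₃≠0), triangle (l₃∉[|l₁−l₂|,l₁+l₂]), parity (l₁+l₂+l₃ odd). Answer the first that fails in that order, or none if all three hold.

Σmᵢ = -4  ✗
l₃∈[|l₁−l₂|,l₁+l₂]=[1,7], have l₃=3
Σlᵢ = 10 ⇒ even

m_sum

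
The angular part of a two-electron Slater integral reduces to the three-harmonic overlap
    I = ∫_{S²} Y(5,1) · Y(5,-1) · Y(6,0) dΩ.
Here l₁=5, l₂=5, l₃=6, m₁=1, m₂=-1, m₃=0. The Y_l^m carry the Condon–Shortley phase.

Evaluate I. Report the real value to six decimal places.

-0.036818

Checks pass: Σm=0; 16 even; l₃=6∈[0,10].
(2·5+1)(2·5+1)(2·6+1) = 1573
Δ: 4! 6! 6! / 17! → 1/28588560
sum: t=0:+1/345600 t=1:−1/13824 t=2:+1/5184 t=3:−1/13824 t=4:+1/345600 = 7/129600
3j²(5 5 6; 0 0 0) = Δ·Π!·Σ² = 80/7293  (sign +1)
sum: t=0:+1/55296 t=1:−1/7776 t=2:+1/9216 t=3:−1/86400 t=4:+1/12441600 = -7/518400
3j²(5 5 6; 1 -1 0) = Δ·Π!·Σ² = 12/12155  (sign -1)
combine: 4πI² = 1573·80/7293·12/12155 = 64/3757
take √, sign -1: I = -0.03681836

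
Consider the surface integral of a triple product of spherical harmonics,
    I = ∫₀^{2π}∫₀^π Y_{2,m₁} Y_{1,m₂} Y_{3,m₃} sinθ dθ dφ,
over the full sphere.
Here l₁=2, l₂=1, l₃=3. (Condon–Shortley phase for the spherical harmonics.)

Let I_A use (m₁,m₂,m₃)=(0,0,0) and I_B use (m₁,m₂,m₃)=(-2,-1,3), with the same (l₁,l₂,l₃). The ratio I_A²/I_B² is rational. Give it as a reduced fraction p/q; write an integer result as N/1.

3/5

Shared (l₁,l₂,l₃)=(2,1,3): N and (l;000)² cancel in I_A²/I_B².
A: Δ = 0!·4!·2!/7! = 1/105; Racah Σ t=0..0: t=0:+1/4 = 1/4; ⇒ 3j(2 1 3; 0 0 0)² = 3/35, sgn -1
B: Δ = 0!·4!·2!/7! = 1/105; Racah Σ t=0..0: t=0:+1/48 = 1/48; ⇒ 3j(2 1 3; -2 -1 3)² = 1/7, sgn +1
I_A²/I_B² = (3/35)/(1/7) = 3/5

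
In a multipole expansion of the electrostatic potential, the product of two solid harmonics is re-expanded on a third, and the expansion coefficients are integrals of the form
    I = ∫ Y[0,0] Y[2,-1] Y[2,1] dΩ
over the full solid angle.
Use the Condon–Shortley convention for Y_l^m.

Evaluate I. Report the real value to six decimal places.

-0.282095

Checks pass: Σm=0; 4 even; l₃=2∈[2,2].
(2·0+1)(2·2+1)(2·2+1) = 25
Δ: 0! 0! 4! / 5! → 1/5
sum: t=0:+1/4 = 1/4
3j²(0 2 2; 0 0 0) = Δ·Π!·Σ² = 1/5  (sign +1)
sum: t=0:+1/6 = 1/6
3j²(0 2 2; 0 -1 1) = Δ·Π!·Σ² = 1/5  (sign -1)
combine: 4πI² = 25·1/5·1/5 = 1/1
take √, sign -1: I = -0.28209479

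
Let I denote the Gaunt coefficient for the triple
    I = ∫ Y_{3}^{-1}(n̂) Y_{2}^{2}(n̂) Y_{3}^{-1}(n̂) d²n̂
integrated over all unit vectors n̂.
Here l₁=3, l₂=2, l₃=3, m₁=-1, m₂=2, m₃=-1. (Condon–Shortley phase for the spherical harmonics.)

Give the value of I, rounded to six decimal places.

0.206013

Checks pass: Σm=0; 8 even; l₃=3∈[1,5].
(2·3+1)(2·2+1)(2·3+1) = 245
Δ: 2! 4! 2! / 9! → 1/3780
sum: t=0:+1/24 t=1:−1/4 t=2:+1/24 = -1/6
3j²(3 2 3; 0 0 0) = Δ·Π!·Σ² = 4/105  (sign +1)
sum: t=2:+1/16 = 1/16
3j²(3 2 3; -1 2 -1) = Δ·Π!·Σ² = 2/35  (sign +1)
combine: 4πI² = 245·4/105·2/35 = 8/15
take √, sign +1: I = 0.20601291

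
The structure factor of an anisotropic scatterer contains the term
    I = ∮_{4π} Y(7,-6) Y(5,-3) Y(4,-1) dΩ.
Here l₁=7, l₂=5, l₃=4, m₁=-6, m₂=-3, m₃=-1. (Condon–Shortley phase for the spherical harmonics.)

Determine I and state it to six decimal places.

0.000000

m-sum = -6 − 3 − 1 = -10 ≠ 0 ⇒ I = 0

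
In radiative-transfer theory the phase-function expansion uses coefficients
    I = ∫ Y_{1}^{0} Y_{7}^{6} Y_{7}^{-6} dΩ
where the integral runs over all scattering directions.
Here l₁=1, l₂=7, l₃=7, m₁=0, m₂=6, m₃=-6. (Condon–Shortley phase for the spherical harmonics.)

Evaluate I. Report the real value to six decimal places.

L=15 odd ⇒ parity kills the (l;000) factor ⇒ I = 0

0.000000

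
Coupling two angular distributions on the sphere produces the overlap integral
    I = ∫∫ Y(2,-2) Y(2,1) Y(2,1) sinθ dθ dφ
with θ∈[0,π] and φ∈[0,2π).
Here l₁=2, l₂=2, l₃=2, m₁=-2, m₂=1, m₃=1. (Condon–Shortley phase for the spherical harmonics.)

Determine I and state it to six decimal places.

0.220728

m-sum 0 ✓  L=6 even ✓  0≤2≤4 ✓
Π(2lᵢ+1) = 5×5×5 = 125
triangle coeff Δ(2,2,2) = 1/630
Σ_t [0,2]: t=0:+1/8 t=1:−1/1 t=2:+1/8 = -3/4
(3j)²=2/35 [(2 2 2; 0 0 0)], sign=-1
Σ_t [2,2]: t=2:+1/4 = 1/4
(3j)²=3/35 [(2 2 2; -2 1 1)], sign=-1
⇒ 4πI² = 30/49
I = (+1)√(30/49/(4π)) = 0.22072812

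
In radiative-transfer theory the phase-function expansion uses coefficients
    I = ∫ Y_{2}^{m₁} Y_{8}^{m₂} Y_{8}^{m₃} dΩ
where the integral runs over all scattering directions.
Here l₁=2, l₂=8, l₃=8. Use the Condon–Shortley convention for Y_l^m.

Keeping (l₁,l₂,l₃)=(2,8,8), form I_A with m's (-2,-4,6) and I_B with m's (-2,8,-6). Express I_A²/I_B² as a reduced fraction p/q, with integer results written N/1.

Shared (l₁,l₂,l₃)=(2,8,8): N and (l;000)² cancel in I_A²/I_B².
A: Δ = 2!·2!·14!/19! = 1/348840; Racah Σ t=2..2: t=2:+1/3832012800 = 1/3832012800; ⇒ 3j(2 8 8; -2 -4 6)² = 91/9690, sgn +1
B: Δ = 2!·2!·14!/19! = 1/348840; Racah Σ t=2..2: t=2:+1/348713164800 = 1/348713164800; ⇒ 3j(2 8 8; -2 8 -6)² = 2/969, sgn +1
I_A²/I_B² = (91/9690)/(2/969) = 91/20

91/20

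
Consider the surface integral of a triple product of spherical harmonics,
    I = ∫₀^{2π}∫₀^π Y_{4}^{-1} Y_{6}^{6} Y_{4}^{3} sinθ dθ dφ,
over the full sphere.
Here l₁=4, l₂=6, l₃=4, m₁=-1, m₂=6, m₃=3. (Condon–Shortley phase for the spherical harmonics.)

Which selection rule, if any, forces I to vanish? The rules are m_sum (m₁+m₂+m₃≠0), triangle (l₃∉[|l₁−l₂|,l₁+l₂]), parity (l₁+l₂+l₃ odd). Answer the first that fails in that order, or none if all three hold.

Σmᵢ = 8  ✗
l₃∈[|l₁−l₂|,l₁+l₂]=[2,10], have l₃=4
Σlᵢ = 14 ⇒ even

m_sum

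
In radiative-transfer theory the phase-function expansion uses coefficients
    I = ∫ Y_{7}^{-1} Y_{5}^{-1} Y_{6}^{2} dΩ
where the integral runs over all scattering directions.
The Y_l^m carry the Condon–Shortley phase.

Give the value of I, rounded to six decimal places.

m-sum 0 ✓  L=18 even ✓  2≤6≤12 ✓
Π(2lᵢ+1) = 15×11×13 = 2145
triangle coeff Δ(7,5,6) = 1/174594420
Σ_t [1,5]: t=1:−1/4147200 t=2:+1/207360 t=3:−1/82944 t=4:+1/207360 t=5:−1/4147200 = -1/345600
(3j)²=420/46189 [(7 5 6; 0 0 0)], sign=-1
Σ_t [0,4]: t=0:+1/696729600 t=1:−1/3628800 t=2:+1/276480 t=3:−1/155520 t=4:+1/663552 = -367/232243200
(3j)²=134689/19399380 [(7 5 6; -1 -1 2)], sign=-1
⇒ 4πI² = 2020335/14919047
I = (+1)√(2020335/14919047/(4π)) = 0.10380929

0.103809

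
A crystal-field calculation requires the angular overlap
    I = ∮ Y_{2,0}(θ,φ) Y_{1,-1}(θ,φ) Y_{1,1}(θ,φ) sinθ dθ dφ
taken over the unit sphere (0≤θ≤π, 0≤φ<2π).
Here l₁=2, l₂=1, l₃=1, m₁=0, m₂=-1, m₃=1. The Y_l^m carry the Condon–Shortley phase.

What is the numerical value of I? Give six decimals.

0.126157

Rules hold: Σm=0, L=4 even, 1≤1≤3.
N = 5·3·3 = 45
Δ = 2!·2!·0!/5! = 1/30
Racah Σ t=1..1: t=1:−1/1 = -1/1
⇒ 3j(2 1 1; 0 0 0)² = 2/15, sgn +1
Racah Σ t=0..0: t=0:+1/4 = 1/4
⇒ 3j(2 1 1; 0 -1 1)² = 1/30, sgn +1
4πI² = N·(3j₀)²·(3jₘ)² = 1/5
I = +1·√(0.2/4π) = 0.12615663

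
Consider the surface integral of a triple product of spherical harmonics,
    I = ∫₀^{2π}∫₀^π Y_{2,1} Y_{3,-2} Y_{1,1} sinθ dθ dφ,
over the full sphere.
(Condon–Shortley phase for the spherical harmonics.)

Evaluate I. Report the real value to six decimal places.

m-sum 0 ✓  L=6 even ✓  1≤1≤5 ✓
Π(2lᵢ+1) = 5×7×3 = 105
triangle coeff Δ(2,3,1) = 1/105
Σ_t [2,2]: t=2:+1/4 = 1/4
(3j)²=3/35 [(2 3 1; 0 0 0)], sign=-1
Σ_t [1,1]: t=1:−1/12 = -1/12
(3j)²=2/21 [(2 3 1; 1 -2 1)], sign=-1
⇒ 4πI² = 6/7
I = (+1)√(6/7/(4π)) = 0.26116903

0.261169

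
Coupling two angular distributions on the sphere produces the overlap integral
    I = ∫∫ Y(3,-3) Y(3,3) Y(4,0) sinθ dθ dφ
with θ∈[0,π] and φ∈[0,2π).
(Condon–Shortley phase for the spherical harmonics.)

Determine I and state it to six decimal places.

-0.076935

m-sum 0 ✓  L=10 even ✓  0≤4≤6 ✓
Π(2lᵢ+1) = 7×7×9 = 441
triangle coeff Δ(3,3,4) = 1/34650
Σ_t [0,2]: t=0:+1/72 t=1:−1/16 t=2:+1/72 = -5/144
(3j)²=2/77 [(3 3 4; 0 0 0)], sign=-1
Σ_t [2,2]: t=2:+1/1152 = 1/1152
(3j)²=1/154 [(3 3 4; -3 3 0)], sign=+1
⇒ 4πI² = 9/121
I = (-1)√(9/121/(4π)) = -0.07693494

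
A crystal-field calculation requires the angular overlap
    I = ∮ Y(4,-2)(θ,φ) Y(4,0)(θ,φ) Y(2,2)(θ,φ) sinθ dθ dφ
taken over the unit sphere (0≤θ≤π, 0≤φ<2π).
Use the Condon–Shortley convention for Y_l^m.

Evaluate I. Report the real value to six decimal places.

-0.190365

Checks pass: Σm=0; 10 even; l₃=2∈[0,8].
(2·4+1)(2·4+1)(2·2+1) = 405
Δ: 6! 2! 2! / 11! → 1/13860
sum: t=2:+1/192 t=3:−1/36 t=4:+1/192 = -5/288
3j²(4 4 2; 0 0 0) = Δ·Π!·Σ² = 20/693  (sign -1)
sum: t=4:+1/192 = 1/192
3j²(4 4 2; -2 0 2) = Δ·Π!·Σ² = 3/77  (sign +1)
combine: 4πI² = 405·20/693·3/77 = 2700/5929
take √, sign -1: I = -0.19036462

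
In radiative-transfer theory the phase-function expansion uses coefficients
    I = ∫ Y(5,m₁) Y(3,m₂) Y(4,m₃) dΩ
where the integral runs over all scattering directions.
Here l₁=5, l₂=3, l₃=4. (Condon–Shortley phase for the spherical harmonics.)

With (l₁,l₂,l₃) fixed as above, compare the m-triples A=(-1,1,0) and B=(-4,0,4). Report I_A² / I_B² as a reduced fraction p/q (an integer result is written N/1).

605/3528

Shared (l₁,l₂,l₃)=(5,3,4): N and (l;000)² cancel in I_A²/I_B².
A: Δ = 4!·6!·2!/13! = 1/180180; Racah Σ t=2..4: t=2:+1/384 t=3:−1/216 t=4:+1/2304 = -11/6912; ⇒ 3j(5 3 4; -1 1 0)² = 11/1638, sgn -1
B: Δ = 4!·6!·2!/13! = 1/180180; Racah Σ t=3..3: t=3:−1/8640 = -1/8640; ⇒ 3j(5 3 4; -4 0 4)² = 28/715, sgn -1
I_A²/I_B² = (11/1638)/(28/715) = 605/3528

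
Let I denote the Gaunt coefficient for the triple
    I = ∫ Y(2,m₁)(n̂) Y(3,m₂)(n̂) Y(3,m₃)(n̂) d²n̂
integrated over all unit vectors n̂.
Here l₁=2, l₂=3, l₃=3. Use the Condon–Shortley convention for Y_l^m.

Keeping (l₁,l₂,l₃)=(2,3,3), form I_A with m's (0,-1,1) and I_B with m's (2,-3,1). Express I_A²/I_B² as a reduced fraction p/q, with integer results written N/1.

l's match ⇒ only the (l;m) 3-j factors differ between A and B.
A: triangle coeff Δ(2,3,3) = 1/3780; Σ_t [0,2]: t=0:+1/16 t=1:−1/6 t=2:+1/96 = -3/32; (3j)²=3/140 [(2 3 3; 0 -1 1)], sign=-1
B: triangle coeff Δ(2,3,3) = 1/3780; Σ_t [0,0]: t=0:+1/96 = 1/96; (3j)²=1/42 [(2 3 3; 2 -3 1)], sign=+1
I_A²/I_B² = (3/140)/(1/42) = 9/10

9/10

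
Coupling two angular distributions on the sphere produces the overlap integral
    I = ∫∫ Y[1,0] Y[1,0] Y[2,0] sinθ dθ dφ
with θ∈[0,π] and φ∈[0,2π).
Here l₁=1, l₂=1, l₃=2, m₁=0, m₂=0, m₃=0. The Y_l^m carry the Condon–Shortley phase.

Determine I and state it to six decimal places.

Checks pass: Σm=0; 4 even; l₃=2∈[0,2].
(2·1+1)(2·1+1)(2·2+1) = 45
Δ: 0! 2! 2! / 5! → 1/30
sum: t=0:+1/1 = 1/1
3j²(1 1 2; 0 0 0) = Δ·Π!·Σ² = 2/15  (sign +1)
(m-triple is (0,0,0) — same symbol as above.)
combine: 4πI² = 45·2/15·2/15 = 4/5
take √, sign +1: I = 0.25231325

0.252313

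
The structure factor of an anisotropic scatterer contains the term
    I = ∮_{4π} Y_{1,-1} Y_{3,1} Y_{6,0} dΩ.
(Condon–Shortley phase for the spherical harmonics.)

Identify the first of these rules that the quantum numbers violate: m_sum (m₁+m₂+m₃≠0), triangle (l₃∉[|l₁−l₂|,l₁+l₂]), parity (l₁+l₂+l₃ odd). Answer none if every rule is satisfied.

triangle

azimuthal sum: -1 + 1 + 0 = 0  ✓
2 ≤ 6 ≤ 4 (triangle on l)  ✗
L = 1 + 3 + 6 = 10 (even)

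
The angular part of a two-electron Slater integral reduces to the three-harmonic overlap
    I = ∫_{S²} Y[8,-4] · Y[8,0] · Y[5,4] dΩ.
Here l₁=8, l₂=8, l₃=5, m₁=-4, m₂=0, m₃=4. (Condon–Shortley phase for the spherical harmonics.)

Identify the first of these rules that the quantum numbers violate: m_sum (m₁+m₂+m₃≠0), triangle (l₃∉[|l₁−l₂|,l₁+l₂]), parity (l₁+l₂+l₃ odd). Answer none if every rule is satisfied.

parity

m₁+m₂+m₃ = -4 + 0 + 4 = 0  ✓
triangle: |8−8|=0 ≤ l₃=5 ≤ 8+8=16  ✓
parity: l₁+l₂+l₃ = 21 is odd  ✗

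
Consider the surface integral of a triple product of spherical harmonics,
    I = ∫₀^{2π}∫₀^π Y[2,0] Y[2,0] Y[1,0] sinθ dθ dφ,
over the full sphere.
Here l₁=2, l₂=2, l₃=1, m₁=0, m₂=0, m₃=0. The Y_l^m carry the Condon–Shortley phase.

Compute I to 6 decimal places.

0.000000

l₁+l₂+l₃=5 is odd: 3j(l;000)=0 ⇒ I=0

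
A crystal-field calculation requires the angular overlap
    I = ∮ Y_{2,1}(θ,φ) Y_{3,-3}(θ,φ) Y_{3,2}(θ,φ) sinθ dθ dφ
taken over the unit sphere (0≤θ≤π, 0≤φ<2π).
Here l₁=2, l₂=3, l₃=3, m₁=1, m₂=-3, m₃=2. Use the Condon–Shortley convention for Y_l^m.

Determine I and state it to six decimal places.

-0.210261

m-sum 0 ✓  L=8 even ✓  1≤3≤5 ✓
Π(2lᵢ+1) = 5×7×7 = 245
triangle coeff Δ(2,3,3) = 1/3780
Σ_t [0,2]: t=0:+1/24 t=1:−1/4 t=2:+1/24 = -1/6
(3j)²=4/105 [(2 3 3; 0 0 0)], sign=+1
Σ_t [0,0]: t=0:+1/48 = 1/48
(3j)²=5/84 [(2 3 3; 1 -3 2)], sign=-1
⇒ 4πI² = 5/9
I = (-1)√(5/9/(4π)) = -0.21026104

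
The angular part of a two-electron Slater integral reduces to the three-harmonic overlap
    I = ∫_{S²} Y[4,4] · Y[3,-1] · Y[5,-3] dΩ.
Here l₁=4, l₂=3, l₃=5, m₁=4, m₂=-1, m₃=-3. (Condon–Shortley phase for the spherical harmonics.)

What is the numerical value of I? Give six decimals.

Checks pass: Σm=0; 12 even; l₃=5∈[1,7].
(2·4+1)(2·3+1)(2·5+1) = 693
Δ: 2! 6! 4! / 13! → 1/180180
sum: t=0:+1/576 t=1:−1/144 t=2:+1/576 = -1/288
3j²(4 3 5; 0 0 0) = Δ·Π!·Σ² = 20/1001  (sign +1)
sum: t=0:+1/5760 = 1/5760
3j²(4 3 5; 4 -1 -3) = Δ·Π!·Σ² = 56/2145  (sign +1)
combine: 4πI² = 693·20/1001·56/2145 = 672/1859
take √, sign +1: I = 0.16960553

0.169606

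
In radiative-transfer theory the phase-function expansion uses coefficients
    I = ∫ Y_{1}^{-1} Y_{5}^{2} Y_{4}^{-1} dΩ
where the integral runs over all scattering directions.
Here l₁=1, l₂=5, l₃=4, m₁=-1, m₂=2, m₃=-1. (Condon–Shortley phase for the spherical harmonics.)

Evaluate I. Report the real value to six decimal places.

m-sum 0 ✓  L=10 even ✓  4≤4≤6 ✓
Π(2lᵢ+1) = 3×11×9 = 297
triangle coeff Δ(1,5,4) = 1/495
Σ_t [1,1]: t=1:−1/576 = -1/576
(3j)²=5/99 [(1 5 4; 0 0 0)], sign=-1
Σ_t [2,2]: t=2:+1/1440 = 1/1440
(3j)²=7/165 [(1 5 4; -1 2 -1)], sign=-1
⇒ 4πI² = 7/11
I = (+1)√(7/11/(4π)) = 0.22503380

0.225034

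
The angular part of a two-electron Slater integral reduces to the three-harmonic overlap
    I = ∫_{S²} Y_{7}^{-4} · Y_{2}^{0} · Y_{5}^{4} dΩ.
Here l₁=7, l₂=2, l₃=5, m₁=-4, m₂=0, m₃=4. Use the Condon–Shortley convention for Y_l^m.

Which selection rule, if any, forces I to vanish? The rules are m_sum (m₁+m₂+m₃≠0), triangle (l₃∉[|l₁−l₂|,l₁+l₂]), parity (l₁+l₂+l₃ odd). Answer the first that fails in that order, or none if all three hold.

none

Σmᵢ = 0  ✓
l₃∈[|l₁−l₂|,l₁+l₂]=[5,9], have l₃=5  ✓
Σlᵢ = 14 ⇒ even  ✓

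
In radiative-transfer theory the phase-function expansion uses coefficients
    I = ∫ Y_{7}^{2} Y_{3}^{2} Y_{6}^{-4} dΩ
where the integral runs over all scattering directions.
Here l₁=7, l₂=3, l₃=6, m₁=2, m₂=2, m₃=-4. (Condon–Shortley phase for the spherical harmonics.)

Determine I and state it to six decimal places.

-0.153384

Rules hold: Σm=0, L=16 even, 4≤6≤10.
N = 15·7·13 = 1365
Δ = 4!·10!·2!/17! = 1/2042040
Racah Σ t=1..3: t=1:−1/207360 t=2:+1/57600 t=3:−1/207360 = 1/129600
⇒ 3j(7 3 6; 0 0 0)² = 168/12155, sgn +1
Racah Σ t=3..4: t=3:−1/967680 t=4:+1/8709120 = -1/1088640
⇒ 3j(7 3 6; 2 2 -4)² = 800/51051, sgn -1
4πI² = N·(3j₀)²·(3jₘ)² = 134400/454597
I = -1·√(0.295646/4π) = -0.15338448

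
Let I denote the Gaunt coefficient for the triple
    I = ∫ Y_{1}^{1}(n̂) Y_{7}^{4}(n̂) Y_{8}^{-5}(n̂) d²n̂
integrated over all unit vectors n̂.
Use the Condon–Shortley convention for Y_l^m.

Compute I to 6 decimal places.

Checks pass: Σm=0; 16 even; l₃=8∈[6,8].
(2·1+1)(2·7+1)(2·8+1) = 765
Δ: 0! 2! 14! / 17! → 1/2040
sum: t=0:+1/25401600 = 1/25401600
3j²(1 7 8; 0 0 0) = Δ·Π!·Σ² = 8/255  (sign +1)
sum: t=0:+1/479001600 = 1/479001600
3j²(1 7 8; 1 4 -5) = Δ·Π!·Σ² = 13/340  (sign -1)
combine: 4πI² = 765·8/255·13/340 = 78/85
take √, sign -1: I = -0.27022959

-0.270230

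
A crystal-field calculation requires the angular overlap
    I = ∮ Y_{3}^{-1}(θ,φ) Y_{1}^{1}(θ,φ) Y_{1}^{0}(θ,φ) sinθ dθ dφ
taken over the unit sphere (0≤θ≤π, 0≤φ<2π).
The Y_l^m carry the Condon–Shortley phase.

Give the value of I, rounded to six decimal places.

0.000000

triangle: need 2≤l₃≤4, have 1; I=0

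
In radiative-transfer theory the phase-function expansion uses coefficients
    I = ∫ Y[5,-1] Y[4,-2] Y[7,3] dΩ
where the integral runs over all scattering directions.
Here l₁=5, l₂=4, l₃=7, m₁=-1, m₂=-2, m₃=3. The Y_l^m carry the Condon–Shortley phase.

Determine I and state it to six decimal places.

m-sum 0 ✓  L=16 even ✓  1≤7≤9 ✓
Π(2lᵢ+1) = 11×9×15 = 1485
triangle coeff Δ(5,4,7) = 1/6126120
Σ_t [0,2]: t=0:+1/69120 t=1:−1/20736 t=2:+1/69120 = -1/51840
(3j)²=280/21879 [(5 4 7; 0 0 0)], sign=+1
Σ_t [0,2]: t=0:+1/138240 t=1:−1/86400 t=2:+1/829440 = -13/4147200
(3j)²=13/3740 [(5 4 7; -1 -2 3)], sign=-1
⇒ 4πI² = 210/3179
I = (-1)√(210/3179/(4π)) = -0.07250358

-0.072504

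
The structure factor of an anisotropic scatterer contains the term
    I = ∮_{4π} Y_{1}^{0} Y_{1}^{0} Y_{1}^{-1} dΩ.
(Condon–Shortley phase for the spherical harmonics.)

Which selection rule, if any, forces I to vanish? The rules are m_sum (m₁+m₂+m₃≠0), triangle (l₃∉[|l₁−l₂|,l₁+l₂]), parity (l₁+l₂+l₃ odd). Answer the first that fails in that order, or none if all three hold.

m₁+m₂+m₃ = 0 + 0 − 1 = -1  ✗
triangle: |1−1|=0 ≤ l₃=1 ≤ 1+1=2
parity: l₁+l₂+l₃ = 3 is odd

m_sum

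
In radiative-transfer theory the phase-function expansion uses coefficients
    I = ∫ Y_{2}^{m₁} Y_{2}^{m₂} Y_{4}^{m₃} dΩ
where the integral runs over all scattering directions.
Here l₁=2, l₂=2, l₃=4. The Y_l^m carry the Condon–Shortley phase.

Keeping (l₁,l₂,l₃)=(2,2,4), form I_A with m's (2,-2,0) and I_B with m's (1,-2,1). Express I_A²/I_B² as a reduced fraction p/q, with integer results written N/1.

1/5

l's match ⇒ only the (l;m) 3-j factors differ between A and B.
A: triangle coeff Δ(2,2,4) = 1/630; Σ_t [0,0]: t=0:+1/576 = 1/576; (3j)²=1/630 [(2 2 4; 2 -2 0)], sign=+1
B: triangle coeff Δ(2,2,4) = 1/630; Σ_t [0,0]: t=0:+1/144 = 1/144; (3j)²=1/126 [(2 2 4; 1 -2 1)], sign=-1
I_A²/I_B² = (1/630)/(1/126) = 1/5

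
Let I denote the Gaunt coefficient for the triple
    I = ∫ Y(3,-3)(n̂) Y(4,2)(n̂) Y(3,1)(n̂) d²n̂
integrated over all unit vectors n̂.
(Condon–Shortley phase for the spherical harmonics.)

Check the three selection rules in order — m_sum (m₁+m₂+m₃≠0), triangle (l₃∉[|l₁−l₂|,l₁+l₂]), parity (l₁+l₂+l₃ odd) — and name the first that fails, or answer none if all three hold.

m₁+m₂+m₃ = -3 + 2 + 1 = 0  ✓
triangle: |3−4|=1 ≤ l₃=3 ≤ 3+4=7  ✓
parity: l₁+l₂+l₃ = 10 is even  ✓

none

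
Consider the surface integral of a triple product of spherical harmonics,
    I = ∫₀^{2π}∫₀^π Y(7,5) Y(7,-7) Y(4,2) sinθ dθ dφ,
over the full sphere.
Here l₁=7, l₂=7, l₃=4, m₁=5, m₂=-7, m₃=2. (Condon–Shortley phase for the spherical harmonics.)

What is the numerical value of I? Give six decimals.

-0.164155

Rules hold: Σm=0, L=18 even, 0≤4≤14.
N = 15·15·9 = 2025
Δ = 10!·4!·4!/19! = 1/58198140
Racah Σ t=3..7: t=3:−1/17418240 t=4:+1/622080 t=5:−1/230400 t=6:+1/622080 t=7:−1/17418240 = -1/806400
⇒ 3j(7 7 4; 0 0 0)² = 2268/230945, sgn -1
Racah Σ t=0..0: t=0:+1/348364800 = 1/348364800
⇒ 3j(7 7 4; 5 -7 2)² = 11/646, sgn +1
4πI² = N·(3j₀)²·(3jₘ)² = 459270/1356277
I = -1·√(0.338626/4π) = -0.16415530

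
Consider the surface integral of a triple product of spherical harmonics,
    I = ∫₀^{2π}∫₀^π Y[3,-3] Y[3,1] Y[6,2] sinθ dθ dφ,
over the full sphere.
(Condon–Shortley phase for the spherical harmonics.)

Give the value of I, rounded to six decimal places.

m-sum 0 ✓  L=12 even ✓  0≤6≤6 ✓
Π(2lᵢ+1) = 7×7×13 = 637
triangle coeff Δ(3,3,6) = 1/12012
Σ_t [0,0]: t=0:+1/1296 = 1/1296
(3j)²=100/3003 [(3 3 6; 0 0 0)], sign=+1
Σ_t [0,0]: t=0:+1/34560 = 1/34560
(3j)²=1/429 [(3 3 6; -3 1 2)], sign=+1
⇒ 4πI² = 700/14157
I = (+1)√(700/14157/(4π)) = 0.06272757

0.062728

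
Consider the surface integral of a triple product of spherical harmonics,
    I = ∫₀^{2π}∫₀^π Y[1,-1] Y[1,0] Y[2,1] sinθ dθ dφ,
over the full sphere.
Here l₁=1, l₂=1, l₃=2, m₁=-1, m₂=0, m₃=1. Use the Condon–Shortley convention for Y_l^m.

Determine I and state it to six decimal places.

-0.218510

Rules hold: Σm=0, L=4 even, 0≤2≤2.
N = 3·3·5 = 45
Δ = 0!·2!·2!/5! = 1/30
Racah Σ t=0..0: t=0:+1/1 = 1/1
⇒ 3j(1 1 2; 0 0 0)² = 2/15, sgn +1
Racah Σ t=0..0: t=0:+1/2 = 1/2
⇒ 3j(1 1 2; -1 0 1)² = 1/10, sgn -1
4πI² = N·(3j₀)²·(3jₘ)² = 3/5
I = -1·√(0.6/4π) = -0.21850969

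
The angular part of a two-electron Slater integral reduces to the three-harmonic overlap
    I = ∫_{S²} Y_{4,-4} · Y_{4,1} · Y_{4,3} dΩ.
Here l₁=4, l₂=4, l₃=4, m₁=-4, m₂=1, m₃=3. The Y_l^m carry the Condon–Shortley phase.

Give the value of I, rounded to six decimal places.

-0.168431

Checks pass: Σm=0; 12 even; l₃=4∈[0,8].
(2·4+1)(2·4+1)(2·4+1) = 729
Δ: 4! 4! 4! / 13! → 1/450450
sum: t=0:+1/13824 t=1:−1/216 t=2:+1/64 t=3:−1/216 t=4:+1/13824 = 5/768
3j²(4 4 4; 0 0 0) = Δ·Π!·Σ² = 18/1001  (sign +1)
sum: t=4:+1/3456 = 1/3456
3j²(4 4 4; -4 1 3) = Δ·Π!·Σ² = 35/1287  (sign -1)
combine: 4πI² = 729·18/1001·35/1287 = 7290/20449
take √, sign -1: I = -0.16843130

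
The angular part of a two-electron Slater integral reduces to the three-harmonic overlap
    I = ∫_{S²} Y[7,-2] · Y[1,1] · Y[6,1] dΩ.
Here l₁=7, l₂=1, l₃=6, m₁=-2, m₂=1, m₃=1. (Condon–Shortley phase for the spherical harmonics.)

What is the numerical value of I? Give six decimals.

Rules hold: Σm=0, L=14 even, 6≤6≤8.
N = 15·3·13 = 585
Δ = 2!·12!·0!/15! = 1/1365
Racah Σ t=1..1: t=1:−1/518400 = -1/518400
⇒ 3j(7 1 6; 0 0 0)² = 7/195, sgn -1
Racah Σ t=2..2: t=2:+1/1209600 = 1/1209600
⇒ 3j(7 1 6; -2 1 1)² = 12/455, sgn -1
4πI² = N·(3j₀)²·(3jₘ)² = 36/65
I = +1·√(0.553846/4π) = 0.20993732

0.209937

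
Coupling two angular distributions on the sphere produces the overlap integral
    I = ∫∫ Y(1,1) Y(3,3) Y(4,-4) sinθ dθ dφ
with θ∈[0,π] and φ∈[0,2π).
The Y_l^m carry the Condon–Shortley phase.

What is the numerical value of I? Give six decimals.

0.325735

Rules hold: Σm=0, L=8 even, 2≤4≤4.
N = 3·7·9 = 189
Δ = 0!·2!·6!/9! = 1/252
Racah Σ t=0..0: t=0:+1/36 = 1/36
⇒ 3j(1 3 4; 0 0 0)² = 4/63, sgn +1
Racah Σ t=0..0: t=0:+1/1440 = 1/1440
⇒ 3j(1 3 4; 1 3 -4)² = 1/9, sgn +1
4πI² = N·(3j₀)²·(3jₘ)² = 4/3
I = +1·√(1.33333/4π) = 0.32573501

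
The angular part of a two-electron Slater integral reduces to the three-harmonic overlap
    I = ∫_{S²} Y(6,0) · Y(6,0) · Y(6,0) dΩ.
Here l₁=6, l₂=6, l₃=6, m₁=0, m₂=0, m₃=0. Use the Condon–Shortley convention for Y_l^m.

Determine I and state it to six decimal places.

Rules hold: Σm=0, L=18 even, 0≤6≤12.
N = 13·13·13 = 2197
Δ = 6!·6!·6!/19! = 1/325909584
Racah Σ t=0..6: t=0:+1/373248000 t=1:−1/1728000 t=2:+1/110592 t=3:−1/46656 t=4:+1/110592 t=5:−1/1728000 t=6:+1/373248000 = -7/1555200
⇒ 3j(6 6 6; 0 0 0)² = 400/46189, sgn -1
(m-triple is (0,0,0) — same symbol as above.)
4πI² = N·(3j₀)²·(3jₘ)² = 2080000/12623809
I = +1·√(0.164768/4π) = 0.11450687

0.114507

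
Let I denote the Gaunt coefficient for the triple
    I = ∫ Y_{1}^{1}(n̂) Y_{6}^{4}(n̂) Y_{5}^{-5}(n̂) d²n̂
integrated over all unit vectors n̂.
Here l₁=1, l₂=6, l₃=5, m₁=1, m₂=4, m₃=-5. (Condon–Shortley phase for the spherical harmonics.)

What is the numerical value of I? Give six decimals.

0.040859

Checks pass: Σm=0; 12 even; l₃=5∈[5,7].
(2·1+1)(2·6+1)(2·5+1) = 429
Δ: 2! 0! 10! / 13! → 1/858
sum: t=1:−1/14400 = -1/14400
3j²(1 6 5; 0 0 0) = Δ·Π!·Σ² = 6/143  (sign +1)
sum: t=0:+1/7257600 = 1/7257600
3j²(1 6 5; 1 4 -5) = Δ·Π!·Σ² = 1/858  (sign +1)
combine: 4πI² = 429·6/143·1/858 = 3/143
take √, sign +1: I = 0.04085899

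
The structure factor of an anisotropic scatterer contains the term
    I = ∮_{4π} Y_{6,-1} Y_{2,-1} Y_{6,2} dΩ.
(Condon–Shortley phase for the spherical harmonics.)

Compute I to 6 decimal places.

0.088837

Checks pass: Σm=0; 14 even; l₃=6∈[4,8].
(2·6+1)(2·2+1)(2·6+1) = 845
Δ: 2! 10! 2! / 15! → 1/90090
sum: t=0:+1/69120 t=1:−1/14400 t=2:+1/69120 = -7/172800
3j²(6 2 6; 0 0 0) = Δ·Π!·Σ² = 14/715  (sign -1)
sum: t=0:+1/60480 t=1:−1/34560 = -1/80640
3j²(6 2 6; -1 -1 2) = Δ·Π!·Σ² = 6/1001  (sign -1)
combine: 4πI² = 845·14/715·6/1001 = 12/121
take √, sign +1: I = 0.08883682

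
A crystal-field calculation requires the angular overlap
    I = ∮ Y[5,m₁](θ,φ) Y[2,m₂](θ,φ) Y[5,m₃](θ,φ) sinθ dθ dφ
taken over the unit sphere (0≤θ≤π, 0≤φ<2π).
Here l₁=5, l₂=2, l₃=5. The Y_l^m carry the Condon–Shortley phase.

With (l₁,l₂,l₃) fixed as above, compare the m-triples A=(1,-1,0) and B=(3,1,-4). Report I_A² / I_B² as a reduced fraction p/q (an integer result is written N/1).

5/147

Same 5,2,5: normalisation and zero-m 3j drop out of the ratio.
A: Δ: 2! 8! 2! / 13! → 1/38610; sum: t=0:+1/1152 t=1:−1/1440 = 1/5760; 3j²(5 2 5; 1 -1 0) = Δ·Π!·Σ² = 1/858  (sign -1)
B: Δ: 2! 8! 2! / 13! → 1/38610; sum: t=1:−1/10080 t=2:+1/80640 = -1/11520; 3j²(5 2 5; 3 1 -4) = Δ·Π!·Σ² = 49/1430  (sign +1)
I_A²/I_B² = (1/858)/(49/1430) = 5/147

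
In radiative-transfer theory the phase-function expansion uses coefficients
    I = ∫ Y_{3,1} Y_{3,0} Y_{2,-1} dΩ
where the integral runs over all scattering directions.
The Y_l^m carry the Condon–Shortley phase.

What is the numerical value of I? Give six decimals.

Rules hold: Σm=0, L=8 even, 0≤2≤6.
N = 7·7·5 = 245
Δ = 4!·2!·2!/9! = 1/3780
Racah Σ t=1..3: t=1:−1/24 t=2:+1/4 t=3:−1/24 = 1/6
⇒ 3j(3 3 2; 0 0 0)² = 4/105, sgn +1
Racah Σ t=1..2: t=1:−1/12 t=2:+1/8 = 1/24
⇒ 3j(3 3 2; 1 0 -1)² = 1/210, sgn -1
4πI² = N·(3j₀)²·(3jₘ)² = 2/45
I = -1·√(0.0444444/4π) = -0.05947080

-0.059471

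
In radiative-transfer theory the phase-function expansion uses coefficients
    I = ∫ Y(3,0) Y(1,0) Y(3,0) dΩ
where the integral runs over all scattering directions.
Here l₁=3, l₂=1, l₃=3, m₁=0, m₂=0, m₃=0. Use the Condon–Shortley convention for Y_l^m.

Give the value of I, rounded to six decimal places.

Σlᵢ=7 odd — θ-integrand is odd under cosθ→−cosθ; I=0

0.000000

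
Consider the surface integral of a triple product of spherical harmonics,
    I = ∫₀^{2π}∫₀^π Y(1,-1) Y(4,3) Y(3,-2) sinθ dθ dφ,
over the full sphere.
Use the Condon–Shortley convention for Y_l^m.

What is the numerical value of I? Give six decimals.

-0.282095

Checks pass: Σm=0; 8 even; l₃=3∈[3,5].
(2·1+1)(2·4+1)(2·3+1) = 189
Δ: 2! 0! 6! / 9! → 1/252
sum: t=1:−1/36 = -1/36
3j²(1 4 3; 0 0 0) = Δ·Π!·Σ² = 4/63  (sign +1)
sum: t=2:+1/240 = 1/240
3j²(1 4 3; -1 3 -2) = Δ·Π!·Σ² = 1/12  (sign -1)
combine: 4πI² = 189·4/63·1/12 = 1/1
take √, sign -1: I = -0.28209479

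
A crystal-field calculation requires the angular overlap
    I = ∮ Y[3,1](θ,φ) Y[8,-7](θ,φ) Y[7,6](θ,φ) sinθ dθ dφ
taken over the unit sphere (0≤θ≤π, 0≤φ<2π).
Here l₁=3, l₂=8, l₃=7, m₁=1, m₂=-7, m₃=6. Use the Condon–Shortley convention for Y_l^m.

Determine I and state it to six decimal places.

m-sum 0 ✓  L=18 even ✓  5≤7≤11 ✓
Π(2lᵢ+1) = 7×17×15 = 1785
triangle coeff Δ(3,8,7) = 1/5290740
Σ_t [1,3]: t=1:−1/7257600 t=2:+1/2073600 t=3:−1/7257600 = 1/4838400
(3j)²=252/20995 [(3 8 7; 0 0 0)], sign=-1
Σ_t [0,1]: t=0:+1/1916006400 t=1:−1/2874009600 = 1/5748019200
(3j)²=13/5814 [(3 8 7; 1 -7 6)], sign=-1
⇒ 4πI² = 294/6137
I = (+1)√(294/6137/(4π)) = 0.06174342

0.061743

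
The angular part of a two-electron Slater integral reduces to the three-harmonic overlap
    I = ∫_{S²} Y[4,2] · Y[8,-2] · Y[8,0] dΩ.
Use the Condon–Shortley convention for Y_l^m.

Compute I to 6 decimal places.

Checks pass: Σm=0; 20 even; l₃=8∈[4,12].
(2·4+1)(2·8+1)(2·8+1) = 2601
Δ: 4! 4! 12! / 21! → 1/185175900
sum: t=0:+1/557383680 t=1:−1/21772800 t=2:+1/8294400 t=3:−1/21772800 t=4:+1/557383680 = 1/30965760
3j²(4 8 8; 0 0 0) = Δ·Π!·Σ² = 36/4199  (sign +1)
sum: t=0:+1/49766400 t=1:−1/21772800 t=2:+1/92897280 = -1/66355200
3j²(4 8 8; 2 -2 0) = Δ·Π!·Σ² = 63/8398  (sign -1)
combine: 4πI² = 2601·36/4199·63/8398 = 10206/61009
take √, sign -1: I = -0.11537877

-0.115379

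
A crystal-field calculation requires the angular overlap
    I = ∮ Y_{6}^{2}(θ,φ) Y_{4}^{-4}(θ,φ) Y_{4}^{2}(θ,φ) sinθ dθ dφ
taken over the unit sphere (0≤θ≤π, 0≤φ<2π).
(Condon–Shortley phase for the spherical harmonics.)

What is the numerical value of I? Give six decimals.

Checks pass: Σm=0; 14 even; l₃=4∈[2,10].
(2·6+1)(2·4+1)(2·4+1) = 1053
Δ: 6! 6! 2! / 15! → 1/1261260
sum: t=2:+1/4608 t=3:−1/1296 t=4:+1/4608 = -7/20736
3j²(6 4 4; 0 0 0) = Δ·Π!·Σ² = 20/1287  (sign -1)
sum: t=0:+1/69120 = 1/69120
3j²(6 4 4; 2 -4 2) = Δ·Π!·Σ² = 4/429  (sign +1)
combine: 4πI² = 1053·20/1287·4/429 = 240/1573
take √, sign -1: I = -0.11018851

-0.110189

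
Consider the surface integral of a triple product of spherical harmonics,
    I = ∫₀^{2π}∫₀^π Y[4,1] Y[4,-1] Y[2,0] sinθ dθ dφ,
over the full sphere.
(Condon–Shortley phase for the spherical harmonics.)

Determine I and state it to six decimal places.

Rules hold: Σm=0, L=10 even, 0≤2≤8.
N = 9·9·5 = 405
Δ = 6!·2!·2!/11! = 1/13860
Racah Σ t=2..4: t=2:+1/192 t=3:−1/36 t=4:+1/192 = -5/288
⇒ 3j(4 4 2; 0 0 0)² = 20/693, sgn -1
Racah Σ t=1..3: t=1:−1/480 t=2:+1/48 t=3:−1/144 = 17/1440
⇒ 3j(4 4 2; 1 -1 0)² = 289/13860, sgn +1
4πI² = N·(3j₀)²·(3jₘ)² = 1445/5929
I = -1·√(0.243717/4π) = -0.13926381

-0.139264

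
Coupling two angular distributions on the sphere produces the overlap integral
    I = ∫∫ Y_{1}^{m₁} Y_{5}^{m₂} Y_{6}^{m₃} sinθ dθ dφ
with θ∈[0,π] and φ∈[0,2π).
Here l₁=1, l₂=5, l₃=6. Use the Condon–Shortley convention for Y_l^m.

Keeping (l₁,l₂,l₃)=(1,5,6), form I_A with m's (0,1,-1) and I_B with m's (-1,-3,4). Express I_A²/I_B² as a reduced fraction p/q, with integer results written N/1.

Same 1,5,6: normalisation and zero-m 3j drop out of the ratio.
A: Δ: 0! 2! 10! / 13! → 1/858; sum: t=0:+1/17280 = 1/17280; 3j²(1 5 6; 0 1 -1) = Δ·Π!·Σ² = 35/858  (sign -1)
B: Δ: 0! 2! 10! / 13! → 1/858; sum: t=0:+1/161280 = 1/161280; 3j²(1 5 6; -1 -3 4) = Δ·Π!·Σ² = 15/286  (sign +1)
I_A²/I_B² = (35/858)/(15/286) = 7/9

7/9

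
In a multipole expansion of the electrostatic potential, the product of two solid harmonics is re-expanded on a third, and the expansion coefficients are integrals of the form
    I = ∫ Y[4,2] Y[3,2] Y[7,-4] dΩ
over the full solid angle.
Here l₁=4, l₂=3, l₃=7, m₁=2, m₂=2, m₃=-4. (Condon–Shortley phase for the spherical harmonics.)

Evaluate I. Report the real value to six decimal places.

0.250850

Rules hold: Σm=0, L=14 even, 1≤7≤7.
N = 9·7·15 = 945
Δ = 0!·8!·6!/15! = 1/45045
Racah Σ t=0..0: t=0:+1/20736 = 1/20736
⇒ 3j(4 3 7; 0 0 0)² = 35/1287, sgn -1
Racah Σ t=0..0: t=0:+1/172800 = 1/172800
⇒ 3j(4 3 7; 2 2 -4)² = 2/65, sgn -1
4πI² = N·(3j₀)²·(3jₘ)² = 1470/1859
I = +1·√(0.790748/4π) = 0.25084996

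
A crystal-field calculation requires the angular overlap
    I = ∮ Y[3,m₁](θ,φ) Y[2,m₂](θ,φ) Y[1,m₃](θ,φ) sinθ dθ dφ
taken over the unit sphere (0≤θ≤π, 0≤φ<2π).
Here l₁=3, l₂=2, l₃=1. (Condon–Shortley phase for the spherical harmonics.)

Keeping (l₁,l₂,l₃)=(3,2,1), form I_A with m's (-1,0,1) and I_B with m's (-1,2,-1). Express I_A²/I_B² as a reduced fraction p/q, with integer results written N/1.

6/1

Shared (l₁,l₂,l₃)=(3,2,1): N and (l;000)² cancel in I_A²/I_B².
A: Δ = 4!·2!·0!/7! = 1/105; Racah Σ t=2..2: t=2:+1/8 = 1/8; ⇒ 3j(3 2 1; -1 0 1)² = 2/35, sgn +1
B: Δ = 4!·2!·0!/7! = 1/105; Racah Σ t=4..4: t=4:+1/48 = 1/48; ⇒ 3j(3 2 1; -1 2 -1)² = 1/105, sgn +1
I_A²/I_B² = (2/35)/(1/105) = 6/1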